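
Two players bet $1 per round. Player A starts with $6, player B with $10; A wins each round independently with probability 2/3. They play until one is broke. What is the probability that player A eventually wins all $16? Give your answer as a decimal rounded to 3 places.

Let r = q/p = (1/3)/(2/3) = 1/2. The recurrence P(i) = p·P(i+1) + q·P(i−1) with P(0)=0, P(16)=1 gives P(i) = (1 − r^i)/(1 − r^16).
P(6) = (1 − (1/2)^6) / (1 − (1/2)^16) = 21504/21845 ≈ 0.984.

0.984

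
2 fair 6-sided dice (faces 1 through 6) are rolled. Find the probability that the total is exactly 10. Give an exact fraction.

1/12

There are 6^2 = 36 equally likely outcomes.
The number of ordered 2-tuples from {1,…,6} summing to 10 is 3.
P(sum = 10) = 3/36 = 1/12.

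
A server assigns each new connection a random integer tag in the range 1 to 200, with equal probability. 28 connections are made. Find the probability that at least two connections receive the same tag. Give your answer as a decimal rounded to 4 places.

0.8624

It's easier to compute the probability that all 28 are distinct.
P(all distinct) = 200/200 · 199/200 · ··· · 173/200 ≈ 0.1376.
So the probability of at least one match is 1 − 0.1376 = 0.8624.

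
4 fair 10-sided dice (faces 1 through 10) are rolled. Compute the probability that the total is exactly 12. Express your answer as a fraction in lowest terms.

There are 10^4 = 10000 equally likely outcomes.
The number of ordered 4-tuples from {1,…,10} summing to 12 is 165.
P(sum = 12) = 165/10000 = 33/2000.

33/2000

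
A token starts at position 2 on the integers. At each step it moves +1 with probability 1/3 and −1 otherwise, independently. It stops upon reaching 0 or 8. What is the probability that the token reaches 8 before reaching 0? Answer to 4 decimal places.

0.0118

Let r = q/p = (2/3)/(1/3) = 2. The recurrence P(i) = p·P(i+1) + q·P(i−1) with P(0)=0, P(8)=1 gives P(i) = (1 − r^i)/(1 − r^8).
P(2) = (1 − (2)^2) / (1 − (2)^8) = 1/85 ≈ 0.0118.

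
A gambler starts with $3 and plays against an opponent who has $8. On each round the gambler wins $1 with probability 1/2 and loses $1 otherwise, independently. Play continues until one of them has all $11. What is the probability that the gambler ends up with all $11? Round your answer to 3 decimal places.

With a fair step, P(i) = ½P(i−1) + ½P(i+1) with P(0)=0, P(11)=1 has the linear solution P(i) = i/11.
P(3) = 3/11 ≈ 0.273.

0.273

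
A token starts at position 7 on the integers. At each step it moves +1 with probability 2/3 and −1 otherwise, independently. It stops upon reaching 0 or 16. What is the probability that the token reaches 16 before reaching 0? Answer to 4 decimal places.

Let r = q/p = (1/3)/(2/3) = 1/2. The recurrence P(i) = p·P(i+1) + q·P(i−1) with P(0)=0, P(16)=1 gives P(i) = (1 − r^i)/(1 − r^16).
P(7) = (1 − (1/2)^7) / (1 − (1/2)^16) = 65024/65535 ≈ 0.9922.

0.9922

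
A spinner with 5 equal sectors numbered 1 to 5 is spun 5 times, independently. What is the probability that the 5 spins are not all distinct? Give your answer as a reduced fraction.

P(all 5 different) = 5/5 · 4/5 · ··· · 1/5 = 24/625.
P(at least two equal) = 1 − 24/625 = 601/625.

601/625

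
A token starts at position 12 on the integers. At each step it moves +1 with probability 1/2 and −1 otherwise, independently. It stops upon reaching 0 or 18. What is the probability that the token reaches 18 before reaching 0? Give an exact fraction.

2/3

With a fair step, P(i) = ½P(i−1) + ½P(i+1) with P(0)=0, P(18)=1 has the linear solution P(i) = i/18.
P(12) = 12/18 = 2/3.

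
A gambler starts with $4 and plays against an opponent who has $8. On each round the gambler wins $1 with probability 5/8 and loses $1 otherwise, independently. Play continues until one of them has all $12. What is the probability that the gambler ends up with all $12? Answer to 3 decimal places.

Let r = q/p = (3/8)/(5/8) = 3/5. The recurrence P(i) = p·P(i+1) + q·P(i−1) with P(0)=0, P(12)=1 gives P(i) = (1 − r^i)/(1 − r^12).
P(4) = (1 − (3/5)^4) / (1 − (3/5)^12) = 390625/447811 ≈ 0.872.

0.872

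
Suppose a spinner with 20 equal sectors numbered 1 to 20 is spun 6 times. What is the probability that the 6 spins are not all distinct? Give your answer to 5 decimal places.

0.56395

P(all 6 different) = 20/20 · 19/20 · ··· · 15/20 ≈ 0.43605.
P(at least two equal) = 1 − 0.43605 = 0.56395.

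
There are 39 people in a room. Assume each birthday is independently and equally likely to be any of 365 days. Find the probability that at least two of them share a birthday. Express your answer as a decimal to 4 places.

0.8782

It's easier to compute the probability that all 39 are distinct.
P(all distinct) = 365/365 · 364/365 · ··· · 327/365 ≈ 0.1218.
So the probability of at least one match is 1 − 0.1218 = 0.8782.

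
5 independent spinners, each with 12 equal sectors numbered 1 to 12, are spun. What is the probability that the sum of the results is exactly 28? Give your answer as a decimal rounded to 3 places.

There are 12^5 = 248832 equally likely outcomes.
The number of ordered 5-tuples from {1,…,12} summing to 28 is 10725.
P(sum = 28) = 10725/248832 = 3575/82944 ≈ 0.043.

0.043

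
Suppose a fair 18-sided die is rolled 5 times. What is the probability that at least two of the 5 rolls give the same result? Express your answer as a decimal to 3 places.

P(all 5 different) = 18/18 · 17/18 · ··· · 14/18 ≈ 0.544.
P(at least two equal) = 1 − 0.544 = 0.456.

0.456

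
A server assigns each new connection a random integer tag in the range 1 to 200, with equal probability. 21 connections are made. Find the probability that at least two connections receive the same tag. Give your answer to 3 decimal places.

It's easier to compute the probability that all 21 are distinct.
P(all distinct) = 200/200 · 199/200 · ··· · 180/200 ≈ 0.337.
So the probability of at least one match is 1 − 0.337 = 0.663.

0.663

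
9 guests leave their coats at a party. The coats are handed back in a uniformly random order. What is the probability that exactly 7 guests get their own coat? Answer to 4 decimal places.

0.0001

Choose which 7 of the 9 are fixed: C(9,7) = 36 ways.
The remaining 2 must have no fixed point: D(2) = 1.
P = 36·1/362880 = 1/10080 ≈ 0.0001.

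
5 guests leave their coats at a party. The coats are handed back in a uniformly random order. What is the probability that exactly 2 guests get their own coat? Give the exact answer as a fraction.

1/6

Choose which 2 of the 5 are fixed: C(5,2) = 10 ways.
The remaining 3 must have no fixed point: D(3) = 2.
P = 10·2/120 = 1/6.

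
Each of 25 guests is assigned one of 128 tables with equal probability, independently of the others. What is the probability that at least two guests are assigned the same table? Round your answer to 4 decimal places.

It's easier to compute the probability that all 25 are distinct.
P(all distinct) = 128/128 · 127/128 · ··· · 104/128 ≈ 0.0813.
So the probability of at least one match is 1 − 0.0813 = 0.9187.

0.9187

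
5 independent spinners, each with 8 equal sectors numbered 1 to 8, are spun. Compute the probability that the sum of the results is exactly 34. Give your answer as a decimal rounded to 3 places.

There are 8^5 = 32768 equally likely outcomes.
The number of ordered 5-tuples from {1,…,8} summing to 34 is 210.
P(sum = 34) = 210/32768 = 105/16384 ≈ 0.006.

0.006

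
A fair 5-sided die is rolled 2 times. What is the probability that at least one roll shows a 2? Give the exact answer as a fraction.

P(no roll shows a 2) = (4/5)^2 = 16/25.
P(at least one) = 1 − 16/25 = 9/25.

9/25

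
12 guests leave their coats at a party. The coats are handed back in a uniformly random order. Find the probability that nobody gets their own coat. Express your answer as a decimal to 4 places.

0.3679

This is the derangement probability: permutations of 12 with no fixed point.
D(12) = 12! · (1 − 1/1! + 1/2! − ··· + (−1)^12/12!) = 176214841.
P = 176214841/479001600 = 16019531/43545600 ≈ 0.3679.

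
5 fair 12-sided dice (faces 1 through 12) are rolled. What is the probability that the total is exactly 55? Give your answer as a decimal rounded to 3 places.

0.001

There are 12^5 = 248832 equally likely outcomes.
The number of ordered 5-tuples from {1,…,12} summing to 55 is 126.
P(sum = 55) = 126/248832 = 7/13824 ≈ 0.001.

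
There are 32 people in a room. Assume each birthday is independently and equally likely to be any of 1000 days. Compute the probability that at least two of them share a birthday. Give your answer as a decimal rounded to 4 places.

0.3943

It's easier to compute the probability that all 32 are distinct.
P(all distinct) = 1000/1000 · 999/1000 · ··· · 969/1000 ≈ 0.6057.
So the probability of at least one match is 1 − 0.6057 = 0.3943.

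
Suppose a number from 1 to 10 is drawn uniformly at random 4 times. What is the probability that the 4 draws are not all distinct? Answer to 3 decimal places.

0.496

P(all 4 different) = 10/10 · 9/10 · ··· · 7/10 ≈ 0.504.
P(at least two equal) = 1 − 0.504 = 0.496.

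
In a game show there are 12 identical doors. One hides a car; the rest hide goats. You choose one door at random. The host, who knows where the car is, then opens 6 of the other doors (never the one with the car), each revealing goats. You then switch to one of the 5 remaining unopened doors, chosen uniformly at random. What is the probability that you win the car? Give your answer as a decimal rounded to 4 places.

Your original door holds the car with probability 1/12, so the other 11 collectively hold it with probability 11/12.
The host can always find 6 empty doors to open, so the reveals don't change that 11/12; it is now spread over the 5 remaining unopened doors.
P(win by switching) = (11/12) · (1/5) = 11/60 ≈ 0.1833.

0.1833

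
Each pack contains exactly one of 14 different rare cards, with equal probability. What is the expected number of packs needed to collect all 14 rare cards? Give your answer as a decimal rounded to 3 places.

45.522

After i distinct types are collected, each trial gives a new one with probability (14−i)/14, so the expected wait for the next new type is 14/(14−i).
E = 14/14 + 14/13 + 14/12 + 14/11 + 14/10 + 14/9 + 14/8 + 14/7 + 14/6 + 14/5 + 14/4 + 14/3 + 14/2 + 14/1 = 1171733/25740 ≈ 45.522.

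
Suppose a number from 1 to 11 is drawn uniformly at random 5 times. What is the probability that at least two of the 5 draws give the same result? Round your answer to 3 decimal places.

P(all 5 different) = 11/11 · 10/11 · ··· · 7/11 ≈ 0.344.
P(at least two equal) = 1 − 0.344 = 0.656.

0.656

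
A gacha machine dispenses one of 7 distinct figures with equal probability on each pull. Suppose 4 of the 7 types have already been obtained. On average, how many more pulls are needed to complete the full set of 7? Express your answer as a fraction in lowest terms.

Starting from 4 distinct types, each trial gives a new one with probability (7−i)/7 when i types are held, so the wait for the next new type is 7/(7−i).
E = 7/3 + 7/2 + 7/1 = 77/6.

77/6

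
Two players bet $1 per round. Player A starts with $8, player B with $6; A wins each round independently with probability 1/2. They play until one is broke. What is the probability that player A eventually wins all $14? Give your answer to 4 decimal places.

0.5714

With a fair step, P(i) = ½P(i−1) + ½P(i+1) with P(0)=0, P(14)=1 has the linear solution P(i) = i/14.
P(8) = 8/14 = 4/7 ≈ 0.5714.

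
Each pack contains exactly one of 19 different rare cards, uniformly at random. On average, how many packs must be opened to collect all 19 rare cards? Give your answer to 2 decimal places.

After i distinct types are collected, each trial gives a new one with probability (19−i)/19, so the expected wait for the next new type is 19/(19−i).
E = 19/19 + 19/18 + 19/17 + 19/16 + 19/15 + 19/14 + 19/13 + 19/12 + 19/11 + 19/10 + 19/9 + 19/8 + 19/7 + 19/6 + 19/5 + 19/4 + 19/3 + 19/2 + 19/1 = 275295799/4084080 ≈ 67.41.

67.41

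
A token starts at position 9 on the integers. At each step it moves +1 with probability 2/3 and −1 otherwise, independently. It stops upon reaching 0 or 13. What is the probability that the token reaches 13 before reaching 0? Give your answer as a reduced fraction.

8176/8191

Let r = q/p = (1/3)/(2/3) = 1/2. The recurrence P(i) = p·P(i+1) + q·P(i−1) with P(0)=0, P(13)=1 gives P(i) = (1 − r^i)/(1 − r^13).
P(9) = (1 − (1/2)^9) / (1 − (1/2)^13) = 8176/8191.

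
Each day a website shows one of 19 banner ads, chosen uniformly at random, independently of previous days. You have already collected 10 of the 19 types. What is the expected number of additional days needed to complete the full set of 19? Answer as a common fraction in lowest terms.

Starting from 10 distinct types, each trial gives a new one with probability (19−i)/19 when i types are held, so the wait for the next new type is 19/(19−i).
E = 19/9 + 19/8 + 19/7 + 19/6 + 19/5 + 19/4 + 19/3 + 19/2 + 19/1 = 135451/2520.

135451/2520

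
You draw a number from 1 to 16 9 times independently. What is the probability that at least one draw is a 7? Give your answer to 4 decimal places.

P(no draw is a 7) = (15/16)^9 ≈ 0.5594.
P(at least one) = 1 − 0.5594 = 0.4406.

0.4406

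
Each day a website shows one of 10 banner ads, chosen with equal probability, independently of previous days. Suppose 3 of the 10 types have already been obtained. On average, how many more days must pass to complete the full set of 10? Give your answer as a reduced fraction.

Starting from 3 distinct types, each trial gives a new one with probability (10−i)/10 when i types are held, so the wait for the next new type is 10/(10−i).
E = 10/7 + 10/6 + 10/5 + 10/4 + 10/3 + 10/2 + 10/1 = 363/14.

363/14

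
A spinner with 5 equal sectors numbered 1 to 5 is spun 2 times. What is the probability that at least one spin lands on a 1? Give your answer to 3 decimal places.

0.360

P(no spin lands on a 1) = (4/5)^2 ≈ 0.640.
P(at least one) = 1 − 0.640 = 0.360.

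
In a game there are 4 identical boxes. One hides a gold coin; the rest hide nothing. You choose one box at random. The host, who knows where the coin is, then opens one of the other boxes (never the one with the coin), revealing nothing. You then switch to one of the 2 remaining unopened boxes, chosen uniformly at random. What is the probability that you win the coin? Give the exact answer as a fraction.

Your original box holds the coin with probability 1/4, so the other 3 collectively hold it with probability 3/4.
The host can always find an empty box to open, so this doesn't change that 3/4; it is now spread over the 2 remaining unopened boxes.
P(win by switching) = (3/4) · (1/2) = 3/8.

3/8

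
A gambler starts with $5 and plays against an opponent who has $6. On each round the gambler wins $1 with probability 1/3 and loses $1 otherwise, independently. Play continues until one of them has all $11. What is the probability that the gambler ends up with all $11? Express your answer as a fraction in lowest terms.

31/2047

Let r = q/p = (2/3)/(1/3) = 2. The recurrence P(i) = p·P(i+1) + q·P(i−1) with P(0)=0, P(11)=1 gives P(i) = (1 − r^i)/(1 − r^11).
P(5) = (1 − (2)^5) / (1 − (2)^11) = 31/2047.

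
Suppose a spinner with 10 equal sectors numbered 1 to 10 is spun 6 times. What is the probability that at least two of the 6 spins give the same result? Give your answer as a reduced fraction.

P(all 6 different) = 10/10 · 9/10 · ··· · 5/10 = 189/1250.
P(at least two equal) = 1 − 189/1250 = 1061/1250.

1061/1250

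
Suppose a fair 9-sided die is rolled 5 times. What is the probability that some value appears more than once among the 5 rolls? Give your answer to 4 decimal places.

0.7439

P(all 5 different) = 9/9 · 8/9 · ··· · 5/9 ≈ 0.2561.
P(at least two equal) = 1 − 0.2561 = 0.7439.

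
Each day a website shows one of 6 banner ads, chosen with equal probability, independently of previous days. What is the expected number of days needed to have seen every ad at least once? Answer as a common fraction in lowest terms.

After i distinct types are collected, each trial gives a new one with probability (6−i)/6, so the expected wait for the next new type is 6/(6−i).
E = 6/6 + 6/5 + 6/4 + 6/3 + 6/2 + 6/1 = 147/10.

147/10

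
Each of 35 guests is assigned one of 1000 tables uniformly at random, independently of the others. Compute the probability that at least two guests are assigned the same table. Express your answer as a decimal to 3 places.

0.452

It's easier to compute the probability that all 35 are distinct.
P(all distinct) = 1000/1000 · 999/1000 · ··· · 966/1000 ≈ 0.548.
So the probability of at least one match is 1 − 0.548 = 0.452.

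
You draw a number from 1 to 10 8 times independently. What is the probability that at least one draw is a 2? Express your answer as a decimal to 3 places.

P(no draw is a 2) = (9/10)^8 ≈ 0.430.
P(at least one) = 1 − 0.430 = 0.570.

0.570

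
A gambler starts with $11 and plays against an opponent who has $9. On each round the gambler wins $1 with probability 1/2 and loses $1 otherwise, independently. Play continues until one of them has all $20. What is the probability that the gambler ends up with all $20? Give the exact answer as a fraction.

With a fair step, P(i) = ½P(i−1) + ½P(i+1) with P(0)=0, P(20)=1 has the linear solution P(i) = i/20.
P(11) = 11/20.

11/20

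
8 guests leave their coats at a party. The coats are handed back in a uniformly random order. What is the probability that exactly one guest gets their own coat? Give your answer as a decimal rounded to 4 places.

Choose which one is fixed: C(8,1) = 8 ways.
The remaining 7 must have no fixed point: D(7) = 1854.
P = 8·1854/40320 = 103/280 ≈ 0.3679.

0.3679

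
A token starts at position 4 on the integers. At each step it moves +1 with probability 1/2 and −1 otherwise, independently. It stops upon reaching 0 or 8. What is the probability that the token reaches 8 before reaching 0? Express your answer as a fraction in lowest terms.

With a fair step, P(i) = ½P(i−1) + ½P(i+1) with P(0)=0, P(8)=1 has the linear solution P(i) = i/8.
P(4) = 4/8 = 1/2.

1/2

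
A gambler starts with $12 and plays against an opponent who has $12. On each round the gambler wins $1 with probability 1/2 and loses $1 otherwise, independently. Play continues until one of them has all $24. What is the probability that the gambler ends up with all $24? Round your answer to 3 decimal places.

With a fair step, P(i) = ½P(i−1) + ½P(i+1) with P(0)=0, P(24)=1 has the linear solution P(i) = i/24.
P(12) = 12/24 = 1/2 ≈ 0.500.

0.500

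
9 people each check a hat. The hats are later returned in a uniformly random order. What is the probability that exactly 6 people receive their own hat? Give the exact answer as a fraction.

Choose which 6 of the 9 are fixed: C(9,6) = 84 ways.
The remaining 3 must have no fixed point: D(3) = 2.
P = 84·2/362880 = 1/2160.

1/2160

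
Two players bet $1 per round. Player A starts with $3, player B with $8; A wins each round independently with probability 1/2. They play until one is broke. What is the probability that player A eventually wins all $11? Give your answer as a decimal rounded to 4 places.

With a fair step, P(i) = ½P(i−1) + ½P(i+1) with P(0)=0, P(11)=1 has the linear solution P(i) = i/11.
P(3) = 3/11 ≈ 0.2727.

0.2727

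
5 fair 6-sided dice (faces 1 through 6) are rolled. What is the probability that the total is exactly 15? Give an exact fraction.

217/2592

There are 6^5 = 7776 equally likely outcomes.
The number of ordered 5-tuples from {1,…,6} summing to 15 is 651.
P(sum = 15) = 651/7776 = 217/2592.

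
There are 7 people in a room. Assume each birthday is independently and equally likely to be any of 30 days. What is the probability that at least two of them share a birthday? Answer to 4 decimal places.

It's easier to compute the probability that all 7 are distinct.
P(all distinct) = 30/30 · 29/30 · ··· · 24/30 ≈ 0.4692.
So the probability of at least one match is 1 − 0.4692 = 0.5308.

0.5308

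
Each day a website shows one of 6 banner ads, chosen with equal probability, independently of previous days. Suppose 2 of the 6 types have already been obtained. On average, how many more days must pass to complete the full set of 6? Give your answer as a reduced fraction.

Starting from 2 distinct types, each trial gives a new one with probability (6−i)/6 when i types are held, so the wait for the next new type is 6/(6−i).
E = 6/4 + 6/3 + 6/2 + 6/1 = 25/2.

25/2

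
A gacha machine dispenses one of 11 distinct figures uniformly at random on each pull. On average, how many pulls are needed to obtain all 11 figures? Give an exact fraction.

83711/2520

After i distinct types are collected, each trial gives a new one with probability (11−i)/11, so the expected wait for the next new type is 11/(11−i).
E = 11/11 + 11/10 + 11/9 + 11/8 + 11/7 + 11/6 + 11/5 + 11/4 + 11/3 + 11/2 + 11/1 = 83711/2520.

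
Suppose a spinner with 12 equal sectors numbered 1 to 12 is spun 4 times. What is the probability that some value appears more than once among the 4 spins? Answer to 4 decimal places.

P(all 4 different) = 12/12 · 11/12 · ··· · 9/12 ≈ 0.5729.
P(at least two equal) = 1 − 0.5729 = 0.4271.

0.4271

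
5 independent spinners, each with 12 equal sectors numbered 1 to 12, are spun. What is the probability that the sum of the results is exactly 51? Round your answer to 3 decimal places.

0.003

There are 12^5 = 248832 equally likely outcomes.
The number of ordered 5-tuples from {1,…,12} summing to 51 is 715.
P(sum = 51) = 715/248832 ≈ 0.003.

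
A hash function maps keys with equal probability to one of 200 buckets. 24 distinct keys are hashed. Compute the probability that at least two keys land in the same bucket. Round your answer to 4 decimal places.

0.7625

It's easier to compute the probability that all 24 are distinct.
P(all distinct) = 200/200 · 199/200 · ··· · 177/200 ≈ 0.2375.
So the probability of at least one match is 1 − 0.2375 = 0.7625.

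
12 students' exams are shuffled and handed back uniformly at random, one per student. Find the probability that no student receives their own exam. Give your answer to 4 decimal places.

This is the derangement probability: permutations of 12 with no fixed point.
D(12) = 12! · (1 − 1/1! + 1/2! − ··· + (−1)^12/12!) = 176214841.
P = 176214841/479001600 = 16019531/43545600 ≈ 0.3679.

0.3679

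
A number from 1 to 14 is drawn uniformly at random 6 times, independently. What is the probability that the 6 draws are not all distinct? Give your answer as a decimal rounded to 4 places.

0.7128

P(all 6 different) = 14/14 · 13/14 · ··· · 9/14 ≈ 0.2872.
P(at least two equal) = 1 − 0.2872 = 0.7128.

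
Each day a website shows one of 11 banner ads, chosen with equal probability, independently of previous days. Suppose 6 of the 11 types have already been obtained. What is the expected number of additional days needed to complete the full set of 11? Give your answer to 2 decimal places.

25.12

Starting from 6 distinct types, each trial gives a new one with probability (11−i)/11 when i types are held, so the wait for the next new type is 11/(11−i).
E = 11/5 + 11/4 + 11/3 + 11/2 + 11/1 = 1507/60 ≈ 25.12.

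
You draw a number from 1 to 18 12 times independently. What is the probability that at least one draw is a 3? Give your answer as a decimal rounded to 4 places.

P(no draw is a 3) = (17/18)^12 ≈ 0.5036.
P(at least one) = 1 − 0.5036 = 0.4964.

0.4964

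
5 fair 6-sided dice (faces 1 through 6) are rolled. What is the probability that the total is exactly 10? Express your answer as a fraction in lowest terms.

There are 6^5 = 7776 equally likely outcomes.
The number of ordered 5-tuples from {1,…,6} summing to 10 is 126.
P(sum = 10) = 126/7776 = 7/432.

7/432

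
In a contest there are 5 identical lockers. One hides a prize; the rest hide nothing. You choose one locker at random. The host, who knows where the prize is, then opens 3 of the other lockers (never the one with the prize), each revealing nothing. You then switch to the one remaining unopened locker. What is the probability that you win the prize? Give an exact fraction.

4/5

Your original locker holds the prize with probability 1/5, so the other 4 collectively hold it with probability 4/5.
The host can always find 3 empty lockers to open, so the reveals don't change that 4/5; it is now spread over the 1 remaining unopened locker.
P(win by switching) = (4/5) · (1/1) = 4/5.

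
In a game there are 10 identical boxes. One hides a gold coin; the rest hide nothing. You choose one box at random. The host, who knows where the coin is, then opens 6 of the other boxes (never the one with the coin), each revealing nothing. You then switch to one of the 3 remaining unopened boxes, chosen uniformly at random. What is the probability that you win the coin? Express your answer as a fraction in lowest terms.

3/10

Your original box holds the coin with probability 1/10, so the other 9 collectively hold it with probability 9/10.
The host can always find 6 empty boxes to open, so the reveals don't change that 9/10; it is now spread over the 3 remaining unopened boxes.
P(win by switching) = (9/10) · (1/3) = 3/10.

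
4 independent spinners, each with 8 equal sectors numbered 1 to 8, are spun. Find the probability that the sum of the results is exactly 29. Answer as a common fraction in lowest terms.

There are 8^4 = 4096 equally likely outcomes.
The number of ordered 4-tuples from {1,…,8} summing to 29 is 20.
P(sum = 29) = 20/4096 = 5/1024.

5/1024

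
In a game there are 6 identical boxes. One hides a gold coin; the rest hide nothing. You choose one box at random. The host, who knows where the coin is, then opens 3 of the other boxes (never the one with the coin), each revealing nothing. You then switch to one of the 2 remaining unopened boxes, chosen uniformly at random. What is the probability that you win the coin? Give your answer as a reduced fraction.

Your original box holds the coin with probability 1/6, so the other 5 collectively hold it with probability 5/6.
The host can always find 3 empty boxes to open, so the reveals don't change that 5/6; it is now spread over the 2 remaining unopened boxes.
P(win by switching) = (5/6) · (1/2) = 5/12.

5/12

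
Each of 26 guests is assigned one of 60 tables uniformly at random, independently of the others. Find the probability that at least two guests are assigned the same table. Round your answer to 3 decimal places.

0.998

It's easier to compute the probability that all 26 are distinct.
P(all distinct) = 60/60 · 59/60 · ··· · 35/60 ≈ 0.002.
So the probability of at least one match is 1 − 0.002 = 0.998.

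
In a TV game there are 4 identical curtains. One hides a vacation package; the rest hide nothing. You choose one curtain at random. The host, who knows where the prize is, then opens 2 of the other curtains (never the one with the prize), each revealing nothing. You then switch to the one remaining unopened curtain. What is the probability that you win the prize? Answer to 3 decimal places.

0.750

Your original curtain holds the prize with probability 1/4, so the other 3 collectively hold it with probability 3/4.
The host can always find 2 empty curtains to open, so the reveals don't change that 3/4; it is now spread over the 1 remaining unopened curtain.
P(win by switching) = (3/4) · (1/1) = 3/4 ≈ 0.750.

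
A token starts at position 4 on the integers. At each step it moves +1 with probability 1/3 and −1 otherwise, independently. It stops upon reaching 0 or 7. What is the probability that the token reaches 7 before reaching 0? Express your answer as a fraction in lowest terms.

Let r = q/p = (2/3)/(1/3) = 2. The recurrence P(i) = p·P(i+1) + q·P(i−1) with P(0)=0, P(7)=1 gives P(i) = (1 − r^i)/(1 − r^7).
P(4) = (1 − (2)^4) / (1 − (2)^7) = 15/127.

15/127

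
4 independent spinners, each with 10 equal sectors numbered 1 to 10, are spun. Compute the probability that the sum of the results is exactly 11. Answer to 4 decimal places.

0.0120

There are 10^4 = 10000 equally likely outcomes.
The number of ordered 4-tuples from {1,…,10} summing to 11 is 120.
P(sum = 11) = 120/10000 = 3/250 ≈ 0.0120.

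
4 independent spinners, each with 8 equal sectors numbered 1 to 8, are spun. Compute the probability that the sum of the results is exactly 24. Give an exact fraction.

There are 8^4 = 4096 equally likely outcomes.
The number of ordered 4-tuples from {1,…,8} summing to 24 is 161.
P(sum = 24) = 161/4096.

161/4096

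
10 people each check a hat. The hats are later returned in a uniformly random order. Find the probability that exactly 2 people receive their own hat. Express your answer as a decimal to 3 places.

0.184

Choose which 2 of the 10 are fixed: C(10,2) = 45 ways.
The remaining 8 must have no fixed point: D(8) = 14833.
P = 45·14833/3628800 = 2119/11520 ≈ 0.184.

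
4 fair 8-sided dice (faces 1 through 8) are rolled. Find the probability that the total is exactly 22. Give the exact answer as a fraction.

123/2048

There are 8^4 = 4096 equally likely outcomes.
The number of ordered 4-tuples from {1,…,8} summing to 22 is 246.
P(sum = 22) = 246/4096 = 123/2048.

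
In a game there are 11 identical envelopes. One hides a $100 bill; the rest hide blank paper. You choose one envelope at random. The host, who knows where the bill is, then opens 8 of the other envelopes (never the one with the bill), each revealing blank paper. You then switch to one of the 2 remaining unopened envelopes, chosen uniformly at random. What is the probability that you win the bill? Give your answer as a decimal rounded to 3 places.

Your original envelope holds the bill with probability 1/11, so the other 10 collectively hold it with probability 10/11.
The host can always find 8 empty envelopes to open, so the reveals don't change that 10/11; it is now spread over the 2 remaining unopened envelopes.
P(win by switching) = (10/11) · (1/2) = 5/11 ≈ 0.455.

0.455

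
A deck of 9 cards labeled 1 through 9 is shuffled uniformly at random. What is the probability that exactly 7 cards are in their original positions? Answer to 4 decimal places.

Choose which 7 of the 9 are fixed: C(9,7) = 36 ways.
The remaining 2 must have no fixed point: D(2) = 1.
P = 36·1/362880 = 1/10080 ≈ 0.0001.

0.0001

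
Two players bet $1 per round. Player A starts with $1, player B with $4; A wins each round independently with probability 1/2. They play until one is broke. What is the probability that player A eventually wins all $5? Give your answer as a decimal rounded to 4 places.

0.2000

With a fair step, P(i) = ½P(i−1) + ½P(i+1) with P(0)=0, P(5)=1 has the linear solution P(i) = i/5.
P(1) = 1/5 ≈ 0.2000.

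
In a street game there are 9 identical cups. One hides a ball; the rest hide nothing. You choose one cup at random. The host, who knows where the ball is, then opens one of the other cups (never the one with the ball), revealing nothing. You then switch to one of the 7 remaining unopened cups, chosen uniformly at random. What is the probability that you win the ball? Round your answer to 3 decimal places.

0.127

Your original cup holds the ball with probability 1/9, so the other 8 collectively hold it with probability 8/9.
The host can always find an empty cup to open, so this doesn't change that 8/9; it is now spread over the 7 remaining unopened cups.
P(win by switching) = (8/9) · (1/7) = 8/63 ≈ 0.127.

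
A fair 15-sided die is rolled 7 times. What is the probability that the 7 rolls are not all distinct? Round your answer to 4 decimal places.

0.8102

P(all 7 different) = 15/15 · 14/15 · ··· · 9/15 ≈ 0.1898.
P(at least two equal) = 1 − 0.1898 = 0.8102.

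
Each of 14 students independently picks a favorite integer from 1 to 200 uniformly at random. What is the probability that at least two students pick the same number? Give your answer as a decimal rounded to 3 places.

0.372

It's easier to compute the probability that all 14 are distinct.
P(all distinct) = 200/200 · 199/200 · ··· · 187/200 ≈ 0.628.
So the probability of at least one match is 1 − 0.628 = 0.372.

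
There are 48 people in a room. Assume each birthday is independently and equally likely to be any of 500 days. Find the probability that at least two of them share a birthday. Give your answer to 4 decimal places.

0.9028

It's easier to compute the probability that all 48 are distinct.
P(all distinct) = 500/500 · 499/500 · ··· · 453/500 ≈ 0.0972.
So the probability of at least one match is 1 − 0.0972 = 0.9028.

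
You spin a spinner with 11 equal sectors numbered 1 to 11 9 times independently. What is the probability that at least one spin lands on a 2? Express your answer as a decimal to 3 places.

P(no spin lands on a 2) = (10/11)^9 ≈ 0.424.
P(at least one) = 1 − 0.424 = 0.576.

0.576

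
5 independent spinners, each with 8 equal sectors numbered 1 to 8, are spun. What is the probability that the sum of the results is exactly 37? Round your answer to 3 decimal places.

0.001

There are 8^5 = 32768 equally likely outcomes.
The number of ordered 5-tuples from {1,…,8} summing to 37 is 35.
P(sum = 37) = 35/32768 ≈ 0.001.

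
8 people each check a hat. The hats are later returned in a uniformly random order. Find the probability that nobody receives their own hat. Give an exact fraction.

2119/5760

This is the derangement probability: permutations of 8 with no fixed point.
D(8) = 8! · (1 − 1/1! + 1/2! − ··· + (−1)^8/8!) = 14833.
P = 14833/40320 = 2119/5760.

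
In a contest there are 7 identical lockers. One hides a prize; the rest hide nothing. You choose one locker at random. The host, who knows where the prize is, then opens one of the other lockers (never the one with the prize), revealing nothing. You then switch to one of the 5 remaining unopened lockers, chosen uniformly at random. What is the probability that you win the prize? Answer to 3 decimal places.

0.171

Your original locker holds the prize with probability 1/7, so the other 6 collectively hold it with probability 6/7.
The host can always find an empty locker to open, so this doesn't change that 6/7; it is now spread over the 5 remaining unopened lockers.
P(win by switching) = (6/7) · (1/5) = 6/35 ≈ 0.171.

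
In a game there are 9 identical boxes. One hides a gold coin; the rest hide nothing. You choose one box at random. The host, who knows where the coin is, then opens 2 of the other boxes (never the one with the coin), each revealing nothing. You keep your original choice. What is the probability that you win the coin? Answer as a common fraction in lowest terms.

The host can always open 2 empty boxes regardless of your choice, so the reveals give no information about your original box.
P(win by staying) = 1/9.

1/9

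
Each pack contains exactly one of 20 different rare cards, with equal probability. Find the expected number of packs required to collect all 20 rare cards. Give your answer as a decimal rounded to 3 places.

71.955

After i distinct types are collected, each trial gives a new one with probability (20−i)/20, so the expected wait for the next new type is 20/(20−i).
E = 20/20 + 20/19 + 20/18 + 20/17 + 20/16 + 20/15 + 20/14 + 20/13 + 20/12 + 20/11 + 20/10 + 20/9 + 20/8 + 20/7 + 20/6 + 20/5 + 20/4 + 20/3 + 20/2 + 20/1 = 279175675/3879876 ≈ 71.955.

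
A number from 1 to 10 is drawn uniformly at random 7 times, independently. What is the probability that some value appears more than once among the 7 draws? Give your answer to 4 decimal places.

P(all 7 different) = 10/10 · 9/10 · ··· · 4/10 ≈ 0.0605.
P(at least two equal) = 1 − 0.0605 = 0.9395.

0.9395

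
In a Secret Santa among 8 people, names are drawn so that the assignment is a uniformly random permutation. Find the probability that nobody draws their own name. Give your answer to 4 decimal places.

This is the derangement probability: permutations of 8 with no fixed point.
D(8) = 8! · (1 − 1/1! + 1/2! − ··· + (−1)^8/8!) = 14833.
P = 14833/40320 = 2119/5760 ≈ 0.3679.

0.3679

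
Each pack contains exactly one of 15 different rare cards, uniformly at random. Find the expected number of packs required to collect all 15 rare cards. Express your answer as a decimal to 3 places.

49.773

After i distinct types are collected, each trial gives a new one with probability (15−i)/15, so the expected wait for the next new type is 15/(15−i).
E = 15/15 + 15/14 + 15/13 + 15/12 + 15/11 + 15/10 + 15/9 + 15/8 + 15/7 + 15/6 + 15/5 + 15/4 + 15/3 + 15/2 + 15/1 = 1195757/24024 ≈ 49.773.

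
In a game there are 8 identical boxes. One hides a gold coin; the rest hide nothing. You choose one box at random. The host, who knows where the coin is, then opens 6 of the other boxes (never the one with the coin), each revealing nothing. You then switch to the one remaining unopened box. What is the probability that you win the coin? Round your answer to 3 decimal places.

Your original box holds the coin with probability 1/8, so the other 7 collectively hold it with probability 7/8.
The host can always find 6 empty boxes to open, so the reveals don't change that 7/8; it is now spread over the 1 remaining unopened box.
P(win by switching) = (7/8) · (1/1) = 7/8 ≈ 0.875.

0.875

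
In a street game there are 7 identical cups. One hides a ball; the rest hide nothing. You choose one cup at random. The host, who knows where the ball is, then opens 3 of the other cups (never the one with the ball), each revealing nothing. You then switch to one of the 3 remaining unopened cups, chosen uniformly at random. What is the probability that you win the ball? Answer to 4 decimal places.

Your original cup holds the ball with probability 1/7, so the other 6 collectively hold it with probability 6/7.
The host can always find 3 empty cups to open, so the reveals don't change that 6/7; it is now spread over the 3 remaining unopened cups.
P(win by switching) = (6/7) · (1/3) = 2/7 ≈ 0.2857.

0.2857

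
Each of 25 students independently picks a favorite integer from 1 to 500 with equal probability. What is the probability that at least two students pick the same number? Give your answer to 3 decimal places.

0.457

It's easier to compute the probability that all 25 are distinct.
P(all distinct) = 500/500 · 499/500 · ··· · 476/500 ≈ 0.543.
So the probability of at least one match is 1 − 0.543 = 0.457.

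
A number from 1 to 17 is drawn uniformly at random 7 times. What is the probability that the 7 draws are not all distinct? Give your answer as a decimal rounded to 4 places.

P(all 7 different) = 17/17 · 16/17 · ··· · 11/17 ≈ 0.2389.
P(at least two equal) = 1 − 0.2389 = 0.7611.

0.7611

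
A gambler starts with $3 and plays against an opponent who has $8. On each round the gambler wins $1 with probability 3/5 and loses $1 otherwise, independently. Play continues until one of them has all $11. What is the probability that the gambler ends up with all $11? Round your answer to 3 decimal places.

0.712

Let r = q/p = (2/5)/(3/5) = 2/3. The recurrence P(i) = p·P(i+1) + q·P(i−1) with P(0)=0, P(11)=1 gives P(i) = (1 − r^i)/(1 − r^11).
P(3) = (1 − (2/3)^3) / (1 − (2/3)^11) = 124659/175099 ≈ 0.712.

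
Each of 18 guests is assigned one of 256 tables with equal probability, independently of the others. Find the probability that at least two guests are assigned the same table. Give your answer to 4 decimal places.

It's easier to compute the probability that all 18 are distinct.
P(all distinct) = 256/256 · 255/256 · ··· · 239/256 ≈ 0.5424.
So the probability of at least one match is 1 − 0.5424 = 0.4576.

0.4576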